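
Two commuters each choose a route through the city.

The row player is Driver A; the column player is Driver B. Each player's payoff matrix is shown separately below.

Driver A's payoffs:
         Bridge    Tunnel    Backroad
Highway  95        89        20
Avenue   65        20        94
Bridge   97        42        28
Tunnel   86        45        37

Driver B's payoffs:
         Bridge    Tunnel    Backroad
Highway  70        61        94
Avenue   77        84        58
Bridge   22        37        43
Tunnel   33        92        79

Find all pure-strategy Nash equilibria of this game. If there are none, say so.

For each player, find the best response to each opponent profile; mutual best responses are the pure NE.
Driver A against Bridge: payoffs 95, 65, 97, 86 → best response Bridge.
Driver A against Tunnel: payoffs 89, 20, 42, 45 → best response Highway.
Driver A against Backroad: payoffs 20, 94, 28, 37 → best response Avenue.
Driver B against Highway: payoffs 70, 61, 94 → best response Backroad.
Driver B against Avenue: payoffs 77, 84, 58 → best response Tunnel.
Driver B against Bridge: payoffs 22, 37, 43 → best response Backroad.
Driver B against Tunnel: payoffs 33, 92, 79 → best response Tunnel.
No profile is a mutual best response for all players.

This game has no pure Nash equilibrium.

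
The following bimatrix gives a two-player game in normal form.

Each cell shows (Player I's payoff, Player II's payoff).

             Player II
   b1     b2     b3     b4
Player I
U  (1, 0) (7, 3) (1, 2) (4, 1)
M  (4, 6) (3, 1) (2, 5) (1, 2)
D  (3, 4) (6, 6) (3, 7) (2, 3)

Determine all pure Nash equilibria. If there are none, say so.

(U, b1): Player I can switch to M (1 → 4). Not NE.
(U, b2): Player I gets 7, best alternative 6; Player II gets 3, best alternative 2. No profitable deviation — NE.
(U, b3): Player I can switch to M (1 → 2). Not NE.
(U, b4): Player II can switch to b2 (1 → 3). Not NE.
(M, b1): Player I gets 4, best alternative 3; Player II gets 6, best alternative 5. No profitable deviation — NE.
(M, b2): Player I can switch to U (3 → 7). Not NE.
(M, b3): Player I can switch to D (2 → 3). Not NE.
(M, b4): Player I can switch to U (1 → 4). Not NE.
(D, b1): Player I can switch to M (3 → 4). Not NE.
(D, b2): Player I can switch to U (6 → 7). Not NE.
(D, b3): Player I gets 3, best alternative 2; Player II gets 7, best alternative 6. No profitable deviation — NE.
(The remaining 1 profile has a profitable deviation by the same check.)

The pure Nash equilibria are (U, b2) and (M, b1) and (D, b3).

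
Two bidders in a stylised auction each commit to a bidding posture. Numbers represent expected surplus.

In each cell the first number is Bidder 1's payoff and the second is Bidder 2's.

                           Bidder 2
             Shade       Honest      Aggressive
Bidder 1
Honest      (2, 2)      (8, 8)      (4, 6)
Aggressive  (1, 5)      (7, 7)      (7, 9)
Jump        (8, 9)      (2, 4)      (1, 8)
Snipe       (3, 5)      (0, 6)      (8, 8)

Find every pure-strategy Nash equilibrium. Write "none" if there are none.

(Honest, Honest); (Jump, Shade); (Snipe, Aggressive)

Bidder 1 against Shade: payoffs 2, 1, 8, 3 → best response Jump.
Bidder 1 against Honest: payoffs 8, 7, 2, 0 → best response Honest.
Bidder 1 against Aggressive: payoffs 4, 7, 1, 8 → best response Snipe.
Bidder 2 against Honest: payoffs 2, 8, 6 → best response Honest.
Bidder 2 against Aggressive: payoffs 5, 7, 9 → best response Aggressive.
Bidder 2 against Jump: payoffs 9, 4, 8 → best response Shade.
Bidder 2 against Snipe: payoffs 5, 6, 8 → best response Aggressive.
Mutual best responses: (Honest, Honest); (Jump, Shade); (Snipe, Aggressive).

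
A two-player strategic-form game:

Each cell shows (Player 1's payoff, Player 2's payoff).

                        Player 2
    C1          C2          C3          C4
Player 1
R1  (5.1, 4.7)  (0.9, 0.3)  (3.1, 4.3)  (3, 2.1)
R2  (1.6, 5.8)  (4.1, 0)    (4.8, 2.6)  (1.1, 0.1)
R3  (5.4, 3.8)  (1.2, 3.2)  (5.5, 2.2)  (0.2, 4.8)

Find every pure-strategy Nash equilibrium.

Mark each player's best response to every combination of opponents' strategies; a profile where every player is best-responding is a pure Nash equilibrium.
Player 1 against C1: payoffs 5.1, 1.6, 5.4 → best response R3.
Player 1 against C2: payoffs 0.9, 4.1, 1.2 → best response R2.
Player 1 against C3: payoffs 3.1, 4.8, 5.5 → best response R3.
Player 1 against C4: payoffs 3, 1.1, 0.2 → best response R1.
Player 2 against R1: payoffs 4.7, 0.3, 4.3, 2.1 → best response C1.
Player 2 against R2: payoffs 5.8, 0, 2.6, 0.1 → best response C1.
Player 2 against R3: payoffs 3.8, 3.2, 2.2, 4.8 → best response C4.
No profile is a mutual best response for all players.

none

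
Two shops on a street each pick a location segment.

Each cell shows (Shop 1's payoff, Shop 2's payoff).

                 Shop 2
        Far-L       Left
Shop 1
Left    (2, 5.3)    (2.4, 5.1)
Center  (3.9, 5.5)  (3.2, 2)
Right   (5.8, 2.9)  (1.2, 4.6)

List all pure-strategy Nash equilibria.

No pure-strategy Nash equilibrium.

For each strategy profile, look for a profitable unilateral deviation.
(Left, Far-L): Shop 1 can switch to Center (2 → 3.9). Not NE.
(Left, Left): Shop 1 can switch to Center (2.4 → 3.2). Not NE.
(Center, Far-L): Shop 1 can switch to Right (3.9 → 5.8). Not NE.
(Center, Left): Shop 2 can switch to Far-L (2 → 5.5). Not NE.
(Right, Far-L): Shop 2 can switch to Left (2.9 → 4.6). Not NE.
(Right, Left): Shop 1 can switch to Left (1.2 → 2.4). Not NE.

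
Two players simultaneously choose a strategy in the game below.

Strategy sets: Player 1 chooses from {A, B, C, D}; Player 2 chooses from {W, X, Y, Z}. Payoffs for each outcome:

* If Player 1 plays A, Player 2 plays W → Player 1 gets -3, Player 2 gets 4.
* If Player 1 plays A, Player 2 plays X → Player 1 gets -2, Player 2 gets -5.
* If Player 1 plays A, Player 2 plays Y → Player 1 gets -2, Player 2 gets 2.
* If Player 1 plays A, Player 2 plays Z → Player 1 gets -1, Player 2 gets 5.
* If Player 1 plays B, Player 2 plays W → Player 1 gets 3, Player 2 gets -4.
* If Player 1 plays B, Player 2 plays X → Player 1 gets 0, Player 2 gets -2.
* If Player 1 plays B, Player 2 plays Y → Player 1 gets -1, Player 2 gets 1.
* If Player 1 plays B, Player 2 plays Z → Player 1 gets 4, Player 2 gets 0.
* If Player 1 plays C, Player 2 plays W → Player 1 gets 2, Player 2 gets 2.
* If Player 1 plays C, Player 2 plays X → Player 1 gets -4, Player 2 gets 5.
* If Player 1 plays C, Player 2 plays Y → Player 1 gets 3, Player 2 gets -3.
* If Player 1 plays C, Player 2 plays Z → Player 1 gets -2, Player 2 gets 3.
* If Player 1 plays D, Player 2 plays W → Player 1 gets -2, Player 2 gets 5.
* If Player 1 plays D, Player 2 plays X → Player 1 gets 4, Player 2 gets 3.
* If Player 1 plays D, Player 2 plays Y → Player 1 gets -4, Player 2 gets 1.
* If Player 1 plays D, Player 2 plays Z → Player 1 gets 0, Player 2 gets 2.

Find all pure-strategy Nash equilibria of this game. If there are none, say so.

none

Mark each player's best response to every combination of opponents' strategies; a profile where every player is best-responding is a pure Nash equilibrium.
Player 1 against W: payoffs -3, 3, 2, -2 → best response B.
Player 1 against X: payoffs -2, 0, -4, 4 → best response D.
Player 1 against Y: payoffs -2, -1, 3, -4 → best response C.
Player 1 against Z: payoffs -1, 4, -2, 0 → best response B.
Player 2 against A: payoffs 4, -5, 2, 5 → best response Z.
Player 2 against B: payoffs -4, -2, 1, 0 → best response Y.
Player 2 against C: payoffs 2, 5, -3, 3 → best response X.
Player 2 against D: payoffs 5, 3, 1, 2 → best response W.
No profile is a mutual best response for all players.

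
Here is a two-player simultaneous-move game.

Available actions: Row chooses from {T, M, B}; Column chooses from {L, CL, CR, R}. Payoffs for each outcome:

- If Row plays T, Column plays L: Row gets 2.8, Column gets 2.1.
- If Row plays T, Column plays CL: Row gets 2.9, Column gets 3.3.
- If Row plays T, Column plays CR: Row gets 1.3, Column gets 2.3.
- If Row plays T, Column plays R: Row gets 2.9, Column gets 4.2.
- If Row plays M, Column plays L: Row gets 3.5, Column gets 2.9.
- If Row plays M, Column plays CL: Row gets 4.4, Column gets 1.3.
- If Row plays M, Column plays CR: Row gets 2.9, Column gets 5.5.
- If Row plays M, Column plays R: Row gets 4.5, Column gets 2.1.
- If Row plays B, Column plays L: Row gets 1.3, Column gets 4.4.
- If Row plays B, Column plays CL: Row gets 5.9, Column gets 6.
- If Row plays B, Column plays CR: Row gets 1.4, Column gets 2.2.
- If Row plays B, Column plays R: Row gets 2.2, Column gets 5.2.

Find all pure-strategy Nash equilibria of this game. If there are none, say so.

For each strategy profile, look for a profitable unilateral deviation.
(T, L): Row can switch to M (2.8 → 3.5). Not NE.
(T, CL): Row can switch to M (2.9 → 4.4). Not NE.
(T, CR): Row can switch to M (1.3 → 2.9). Not NE.
(T, R): Row can switch to M (2.9 → 4.5). Not NE.
(M, L): Column can switch to CR (2.9 → 5.5). Not NE.
(M, CL): Row can switch to B (4.4 → 5.9). Not NE.
(M, CR): Row gets 2.9, best alternative 1.4; Column gets 5.5, best alternative 2.9. No profitable deviation — NE.
(M, R): Column can switch to L (2.1 → 2.9). Not NE.
(B, L): Row can switch to T (1.3 → 2.8). Not NE.
(B, CL): Row gets 5.9, best alternative 4.4; Column gets 6, best alternative 5.2. No profitable deviation — NE.
(B, CR): Row can switch to M (1.4 → 2.9). Not NE.
(B, R): Row can switch to T (2.2 → 2.9). Not NE.

(M, CR), (B, CL)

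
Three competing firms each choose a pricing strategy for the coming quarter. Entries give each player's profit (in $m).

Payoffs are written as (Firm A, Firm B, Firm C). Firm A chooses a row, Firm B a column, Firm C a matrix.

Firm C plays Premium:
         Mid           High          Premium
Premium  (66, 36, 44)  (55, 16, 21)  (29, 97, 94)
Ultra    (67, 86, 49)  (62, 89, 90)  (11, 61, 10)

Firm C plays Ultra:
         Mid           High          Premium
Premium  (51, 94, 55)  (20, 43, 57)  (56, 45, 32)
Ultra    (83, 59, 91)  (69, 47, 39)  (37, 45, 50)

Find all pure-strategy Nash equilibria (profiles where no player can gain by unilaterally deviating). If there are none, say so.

For each strategy profile, look for a profitable unilateral deviation.
(Premium, Mid, Premium): Firm A can switch to Ultra (66 → 67). Not NE.
(Premium, Mid, Ultra): Firm A can switch to Ultra (51 → 83). Not NE.
(Premium, High, Premium): Firm A can switch to Ultra (55 → 62). Not NE.
(Premium, High, Ultra): Firm A can switch to Ultra (20 → 69). Not NE.
(Premium, Premium, Premium): Firm A gets 29, best alternative 11; Firm B gets 97, best alternative 36; Firm C gets 94, best alternative 32. No profitable deviation — NE.
(Premium, Premium, Ultra): Firm B can switch to Mid (45 → 94). Not NE.
(Ultra, Mid, Premium): Firm B can switch to High (86 → 89). Not NE.
(Ultra, Mid, Ultra): Firm A gets 83, best alternative 51; Firm B gets 59, best alternative 47; Firm C gets 91, best alternative 49. No profitable deviation — NE.
(Ultra, High, Premium): Firm A gets 62, best alternative 55; Firm B gets 89, best alternative 86; Firm C gets 90, best alternative 39. No profitable deviation — NE.
(Ultra, High, Ultra): Firm B can switch to Mid (47 → 59). Not NE.
(Ultra, Premium, Premium): Firm A can switch to Premium (11 → 29). Not NE.
(Ultra, Premium, Ultra): Firm A can switch to Premium (37 → 56). Not NE.

The pure Nash equilibria are (Premium, Premium, Premium) and (Ultra, Mid, Ultra) and (Ultra, High, Premium).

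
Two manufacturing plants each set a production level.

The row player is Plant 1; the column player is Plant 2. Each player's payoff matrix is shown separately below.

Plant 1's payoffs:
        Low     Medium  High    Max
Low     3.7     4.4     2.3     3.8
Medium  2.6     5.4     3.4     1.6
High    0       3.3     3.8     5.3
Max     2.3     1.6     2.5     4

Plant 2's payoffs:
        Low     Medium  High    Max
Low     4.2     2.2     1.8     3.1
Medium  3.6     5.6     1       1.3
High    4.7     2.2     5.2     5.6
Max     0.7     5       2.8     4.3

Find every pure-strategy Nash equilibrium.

Pure-strategy Nash equilibria: (Low, Low), (Medium, Medium), (High, Max)

(Low, Low): Plant 1 gets 3.7, best alternative 2.6; Plant 2 gets 4.2, best alternative 3.1. No profitable deviation — NE.
(Low, Medium): Plant 1 can switch to Medium (4.4 → 5.4). Not NE.
(Low, High): Plant 1 can switch to Medium (2.3 → 3.4). Not NE.
(Low, Max): Plant 1 can switch to High (3.8 → 5.3). Not NE.
(Medium, Low): Plant 1 can switch to Low (2.6 → 3.7). Not NE.
(Medium, Medium): Plant 1 gets 5.4, best alternative 4.4; Plant 2 gets 5.6, best alternative 3.6. No profitable deviation — NE.
(Medium, High): Plant 1 can switch to High (3.4 → 3.8). Not NE.
(Medium, Max): Plant 1 can switch to Low (1.6 → 3.8). Not NE.
(High, Low): Plant 1 can switch to Low (0 → 3.7). Not NE.
(High, Medium): Plant 1 can switch to Low (3.3 → 4.4). Not NE.
(High, High): Plant 2 can switch to Max (5.2 → 5.6). Not NE.
(High, Max): Plant 1 gets 5.3, best alternative 4; Plant 2 gets 5.6, best alternative 5.2. No profitable deviation — NE.
(Max, Low): Plant 1 can switch to Low (2.3 → 3.7). Not NE.
(The remaining 3 profiles each have a profitable deviation by the same check.)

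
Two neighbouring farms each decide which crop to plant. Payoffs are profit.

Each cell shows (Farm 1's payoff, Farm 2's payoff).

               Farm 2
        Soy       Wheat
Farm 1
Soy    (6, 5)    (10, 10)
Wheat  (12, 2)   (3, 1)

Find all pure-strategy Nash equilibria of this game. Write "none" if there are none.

The pure Nash equilibria are (Soy, Wheat) and (Wheat, Soy).

Farm 1 against Soy: payoffs 6, 12 → best response Wheat.
Farm 1 against Wheat: payoffs 10, 3 → best response Soy.
Farm 2 against Soy: payoffs 5, 10 → best response Wheat.
Farm 2 against Wheat: payoffs 2, 1 → best response Soy.
Mutual best responses: (Soy, Wheat); (Wheat, Soy).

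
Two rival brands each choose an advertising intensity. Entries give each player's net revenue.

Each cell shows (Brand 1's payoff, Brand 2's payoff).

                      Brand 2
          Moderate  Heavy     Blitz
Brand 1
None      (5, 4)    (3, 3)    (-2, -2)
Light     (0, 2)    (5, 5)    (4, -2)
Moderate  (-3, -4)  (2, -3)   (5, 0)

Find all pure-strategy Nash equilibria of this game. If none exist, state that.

Brand 1 against Moderate: payoffs 5, 0, -3 → best response None.
Brand 1 against Heavy: payoffs 3, 5, 2 → best response Light.
Brand 1 against Blitz: payoffs -2, 4, 5 → best response Moderate.
Brand 2 against None: payoffs 4, 3, -2 → best response Moderate.
Brand 2 against Light: payoffs 2, 5, -2 → best response Heavy.
Brand 2 against Moderate: payoffs -4, -3, 0 → best response Blitz.
Mutual best responses: (None, Moderate); (Light, Heavy); (Moderate, Blitz).

Pure-strategy Nash equilibria: (None, Moderate), (Light, Heavy), (Moderate, Blitz)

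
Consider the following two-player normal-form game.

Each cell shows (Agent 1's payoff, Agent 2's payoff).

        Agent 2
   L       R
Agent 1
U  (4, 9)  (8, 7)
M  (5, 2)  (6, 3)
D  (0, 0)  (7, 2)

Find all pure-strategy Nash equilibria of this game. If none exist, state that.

There is no pure-strategy Nash equilibrium.

Mark each player's best response to every combination of opponents' strategies; a profile where every player is best-responding is a pure Nash equilibrium.
Agent 1 against L: payoffs 4, 5, 0 → best response M.
Agent 1 against R: payoffs 8, 6, 7 → best response U.
Agent 2 against U: payoffs 9, 7 → best response L.
Agent 2 against M: payoffs 2, 3 → best response R.
Agent 2 against D: payoffs 0, 2 → best response R.
No profile is a mutual best response for all players.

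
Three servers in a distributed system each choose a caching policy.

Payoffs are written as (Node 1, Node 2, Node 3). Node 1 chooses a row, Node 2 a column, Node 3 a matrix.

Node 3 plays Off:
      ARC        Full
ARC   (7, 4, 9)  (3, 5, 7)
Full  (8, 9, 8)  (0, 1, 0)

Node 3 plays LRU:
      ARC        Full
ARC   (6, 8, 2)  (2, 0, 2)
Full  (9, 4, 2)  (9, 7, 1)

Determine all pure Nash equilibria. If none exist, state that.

(ARC, Full, Off) and (Full, ARC, Off) and (Full, Full, LRU)

Check each profile: it is a Nash equilibrium iff no player can strictly gain by switching unilaterally.
(ARC, ARC, Off): Node 1 can switch to Full (7 → 8). Not NE.
(ARC, ARC, LRU): Node 1 can switch to Full (6 → 9). Not NE.
(ARC, Full, Off): Node 1 gets 3, best alternative 0; Node 2 gets 5, best alternative 4; Node 3 gets 7, best alternative 2. No profitable deviation — NE.
(ARC, Full, LRU): Node 1 can switch to Full (2 → 9). Not NE.
(Full, ARC, Off): Node 1 gets 8, best alternative 7; Node 2 gets 9, best alternative 1; Node 3 gets 8, best alternative 2. No profitable deviation — NE.
(Full, ARC, LRU): Node 2 can switch to Full (4 → 7). Not NE.
(Full, Full, Off): Node 1 can switch to ARC (0 → 3). Not NE.
(Full, Full, LRU): Node 1 gets 9, best alternative 2; Node 2 gets 7, best alternative 4; Node 3 gets 1, best alternative 0. No profitable deviation — NE.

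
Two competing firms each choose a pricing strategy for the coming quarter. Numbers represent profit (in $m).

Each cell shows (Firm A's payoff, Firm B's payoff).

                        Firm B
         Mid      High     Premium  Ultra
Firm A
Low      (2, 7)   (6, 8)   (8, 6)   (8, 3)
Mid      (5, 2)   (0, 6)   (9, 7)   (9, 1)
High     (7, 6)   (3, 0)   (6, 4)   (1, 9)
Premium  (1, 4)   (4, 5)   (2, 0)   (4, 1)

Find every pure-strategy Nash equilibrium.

(Low, Mid): Firm A can switch to Mid (2 → 5). Not NE.
(Low, High): Firm A gets 6, best alternative 4; Firm B gets 8, best alternative 7. No profitable deviation — NE.
(Low, Premium): Firm A can switch to Mid (8 → 9). Not NE.
(Low, Ultra): Firm A can switch to Mid (8 → 9). Not NE.
(Mid, Mid): Firm A can switch to High (5 → 7). Not NE.
(Mid, High): Firm A can switch to Low (0 → 6). Not NE.
(Mid, Premium): Firm A gets 9, best alternative 8; Firm B gets 7, best alternative 6. No profitable deviation — NE.
(Mid, Ultra): Firm B can switch to Mid (1 → 2). Not NE.
(High, Mid): Firm B can switch to Ultra (6 → 9). Not NE.
(High, High): Firm A can switch to Low (3 → 6). Not NE.
(High, Premium): Firm A can switch to Low (6 → 8). Not NE.
(High, Ultra): Firm A can switch to Low (1 → 8). Not NE.
(The remaining 4 profiles each have a profitable deviation by the same check.)

Pure-strategy Nash equilibria: (Low, High); (Mid, Premium)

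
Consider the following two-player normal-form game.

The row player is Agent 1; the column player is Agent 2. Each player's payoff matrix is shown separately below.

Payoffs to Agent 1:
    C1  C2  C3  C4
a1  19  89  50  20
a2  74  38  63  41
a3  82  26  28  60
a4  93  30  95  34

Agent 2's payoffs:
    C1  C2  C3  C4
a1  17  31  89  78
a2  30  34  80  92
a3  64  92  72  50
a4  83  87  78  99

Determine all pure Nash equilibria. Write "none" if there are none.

This game has no pure Nash equilibrium.

Check each profile: it is a Nash equilibrium iff no player can strictly gain by switching unilaterally.
(a1, C1): Agent 1 can switch to a2 (19 → 74). Not NE.
(a1, C2): Agent 2 can switch to C3 (31 → 89). Not NE.
(a1, C3): Agent 1 can switch to a2 (50 → 63). Not NE.
(a1, C4): Agent 1 can switch to a2 (20 → 41). Not NE.
(a2, C1): Agent 1 can switch to a3 (74 → 82). Not NE.
(a2, C2): Agent 1 can switch to a1 (38 → 89). Not NE.
(a2, C3): Agent 1 can switch to a4 (63 → 95). Not NE.
(a2, C4): Agent 1 can switch to a3 (41 → 60). Not NE.
(a3, C1): Agent 1 can switch to a4 (82 → 93). Not NE.
(a3, C2): Agent 1 can switch to a1 (26 → 89). Not NE.
(a3, C3): Agent 1 can switch to a1 (28 → 50). Not NE.
(a3, C4): Agent 2 can switch to C1 (50 → 64). Not NE.
(The remaining 4 profiles each have a profitable deviation by the same check.)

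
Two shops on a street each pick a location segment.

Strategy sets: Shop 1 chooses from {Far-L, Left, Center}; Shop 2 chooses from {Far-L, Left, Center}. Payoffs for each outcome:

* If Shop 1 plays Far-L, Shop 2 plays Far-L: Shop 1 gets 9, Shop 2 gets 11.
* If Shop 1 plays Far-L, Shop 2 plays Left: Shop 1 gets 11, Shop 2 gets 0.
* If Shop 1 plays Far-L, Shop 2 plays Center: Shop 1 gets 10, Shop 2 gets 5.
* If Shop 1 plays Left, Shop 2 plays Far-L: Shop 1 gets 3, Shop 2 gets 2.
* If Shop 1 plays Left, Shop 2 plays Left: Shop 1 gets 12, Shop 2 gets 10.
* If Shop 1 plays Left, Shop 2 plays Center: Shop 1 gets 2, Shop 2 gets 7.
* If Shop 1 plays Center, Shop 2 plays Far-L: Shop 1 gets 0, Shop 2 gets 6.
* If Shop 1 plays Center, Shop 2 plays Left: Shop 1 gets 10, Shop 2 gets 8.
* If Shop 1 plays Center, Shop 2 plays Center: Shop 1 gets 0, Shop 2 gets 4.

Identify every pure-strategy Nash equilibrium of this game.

Mark each player's best response to every combination of opponents' strategies; a profile where every player is best-responding is a pure Nash equilibrium.
Shop 1 against Far-L: payoffs 9, 3, 0 → best response Far-L.
Shop 1 against Left: payoffs 11, 12, 10 → best response Left.
Shop 1 against Center: payoffs 10, 2, 0 → best response Far-L.
Shop 2 against Far-L: payoffs 11, 0, 5 → best response Far-L.
Shop 2 against Left: payoffs 2, 10, 7 → best response Left.
Shop 2 against Center: payoffs 6, 8, 4 → best response Left.
Mutual best responses: (Far-L, Far-L); (Left, Left).

(Far-L, Far-L), (Left, Left)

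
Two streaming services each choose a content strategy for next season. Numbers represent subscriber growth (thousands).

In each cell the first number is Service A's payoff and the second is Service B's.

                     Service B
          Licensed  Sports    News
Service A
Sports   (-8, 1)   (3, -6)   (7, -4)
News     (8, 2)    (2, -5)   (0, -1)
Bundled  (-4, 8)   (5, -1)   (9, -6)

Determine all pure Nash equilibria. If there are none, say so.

(Sports, Licensed): Service A can switch to News (-8 → 8). Not NE.
(Sports, Sports): Service A can switch to Bundled (3 → 5). Not NE.
(Sports, News): Service A can switch to Bundled (7 → 9). Not NE.
(News, Licensed): Service A gets 8, best alternative -4; Service B gets 2, best alternative -1. No profitable deviation — NE.
(News, Sports): Service A can switch to Sports (2 → 3). Not NE.
(News, News): Service A can switch to Sports (0 → 7). Not NE.
(Bundled, Licensed): Service A can switch to News (-4 → 8). Not NE.
(Bundled, Sports): Service B can switch to Licensed (-1 → 8). Not NE.
(Bundled, News): Service B can switch to Licensed (-6 → 8). Not NE.

Pure NE: (News, Licensed)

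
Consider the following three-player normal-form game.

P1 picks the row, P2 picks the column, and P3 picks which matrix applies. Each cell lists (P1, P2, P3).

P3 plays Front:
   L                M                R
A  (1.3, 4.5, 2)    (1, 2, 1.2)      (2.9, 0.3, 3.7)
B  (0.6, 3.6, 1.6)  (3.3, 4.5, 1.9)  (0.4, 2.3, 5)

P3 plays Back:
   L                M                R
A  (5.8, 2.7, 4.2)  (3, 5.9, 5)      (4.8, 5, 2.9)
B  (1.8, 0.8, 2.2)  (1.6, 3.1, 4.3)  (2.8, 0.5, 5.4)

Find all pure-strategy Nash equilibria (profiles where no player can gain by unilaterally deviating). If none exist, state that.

Pure NE: (A, M, Back)

(A, L, Front): P3 can switch to Back (2 → 4.2). Not NE.
(A, L, Back): P2 can switch to M (2.7 → 5.9). Not NE.
(A, M, Front): P1 can switch to B (1 → 3.3). Not NE.
(A, M, Back): P1 gets 3, best alternative 1.6; P2 gets 5.9, best alternative 5; P3 gets 5, best alternative 1.2. No profitable deviation — NE.
(A, R, Front): P2 can switch to L (0.3 → 4.5). Not NE.
(A, R, Back): P2 can switch to M (5 → 5.9). Not NE.
(B, L, Front): P1 can switch to A (0.6 → 1.3). Not NE.
(B, L, Back): P1 can switch to A (1.8 → 5.8). Not NE.
(B, M, Front): P3 can switch to Back (1.9 → 4.3). Not NE.
(B, M, Back): P1 can switch to A (1.6 → 3). Not NE.
(B, R, Front): P1 can switch to A (0.4 → 2.9). Not NE.
(The remaining 1 profile has a profitable deviation by the same check.)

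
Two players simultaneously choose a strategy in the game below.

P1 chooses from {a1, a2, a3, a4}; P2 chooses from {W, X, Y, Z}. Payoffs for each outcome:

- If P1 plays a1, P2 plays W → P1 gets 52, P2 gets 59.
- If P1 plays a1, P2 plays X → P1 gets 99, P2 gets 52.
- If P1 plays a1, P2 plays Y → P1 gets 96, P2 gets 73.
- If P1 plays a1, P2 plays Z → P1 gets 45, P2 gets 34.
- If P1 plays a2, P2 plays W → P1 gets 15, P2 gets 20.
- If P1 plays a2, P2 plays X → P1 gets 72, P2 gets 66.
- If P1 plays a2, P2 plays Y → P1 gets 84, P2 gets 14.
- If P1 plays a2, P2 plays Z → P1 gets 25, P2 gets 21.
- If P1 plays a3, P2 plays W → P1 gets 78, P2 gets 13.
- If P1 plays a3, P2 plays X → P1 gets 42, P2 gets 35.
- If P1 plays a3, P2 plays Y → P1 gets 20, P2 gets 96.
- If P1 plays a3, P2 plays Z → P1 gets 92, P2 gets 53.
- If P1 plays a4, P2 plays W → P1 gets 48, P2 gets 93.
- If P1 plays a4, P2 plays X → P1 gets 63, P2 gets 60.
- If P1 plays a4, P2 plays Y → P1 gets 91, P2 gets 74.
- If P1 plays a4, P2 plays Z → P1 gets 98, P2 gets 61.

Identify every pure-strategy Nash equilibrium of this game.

The unique pure-strategy Nash equilibrium is (a1, Y).

P1 against W: payoffs 52, 15, 78, 48 → best response a3.
P1 against X: payoffs 99, 72, 42, 63 → best response a1.
P1 against Y: payoffs 96, 84, 20, 91 → best response a1.
P1 against Z: payoffs 45, 25, 92, 98 → best response a4.
P2 against a1: payoffs 59, 52, 73, 34 → best response Y.
P2 against a2: payoffs 20, 66, 14, 21 → best response X.
P2 against a3: payoffs 13, 35, 96, 53 → best response Y.
P2 against a4: payoffs 93, 60, 74, 61 → best response W.
Mutual best responses: (a1, Y).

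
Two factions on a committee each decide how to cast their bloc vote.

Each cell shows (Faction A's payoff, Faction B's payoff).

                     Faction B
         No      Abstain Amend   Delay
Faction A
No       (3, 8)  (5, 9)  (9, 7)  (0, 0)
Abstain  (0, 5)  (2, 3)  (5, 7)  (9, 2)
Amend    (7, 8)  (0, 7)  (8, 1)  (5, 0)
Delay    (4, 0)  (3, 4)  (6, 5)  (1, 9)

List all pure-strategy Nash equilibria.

The pure Nash equilibria are (No, Abstain) and (Amend, No).

(No, No): Faction A can switch to Amend (3 → 7). Not NE.
(No, Abstain): Faction A gets 5, best alternative 3; Faction B gets 9, best alternative 8. No profitable deviation — NE.
(No, Amend): Faction B can switch to No (7 → 8). Not NE.
(No, Delay): Faction A can switch to Abstain (0 → 9). Not NE.
(Abstain, No): Faction A can switch to No (0 → 3). Not NE.
(Abstain, Abstain): Faction A can switch to No (2 → 5). Not NE.
(Abstain, Amend): Faction A can switch to No (5 → 9). Not NE.
(Abstain, Delay): Faction B can switch to No (2 → 5). Not NE.
(Amend, No): Faction A gets 7, best alternative 4; Faction B gets 8, best alternative 7. No profitable deviation — NE.
(Amend, Abstain): Faction A can switch to No (0 → 5). Not NE.
(Amend, Amend): Faction A can switch to No (8 → 9). Not NE.
(Amend, Delay): Faction A can switch to Abstain (5 → 9). Not NE.
(Delay, No): Faction A can switch to Amend (4 → 7). Not NE.
(Delay, Abstain): Faction A can switch to No (3 → 5). Not NE.
(The remaining 2 profiles each have a profitable deviation by the same check.)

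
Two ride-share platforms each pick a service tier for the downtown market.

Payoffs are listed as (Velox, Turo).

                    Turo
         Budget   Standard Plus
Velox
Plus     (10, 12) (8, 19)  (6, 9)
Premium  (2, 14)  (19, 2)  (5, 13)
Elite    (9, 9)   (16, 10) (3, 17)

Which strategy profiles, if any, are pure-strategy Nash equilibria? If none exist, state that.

No pure-strategy Nash equilibrium.

Velox against Budget: payoffs 10, 2, 9 → best response Plus.
Velox against Standard: payoffs 8, 19, 16 → best response Premium.
Velox against Plus: payoffs 6, 5, 3 → best response Plus.
Turo against Plus: payoffs 12, 19, 9 → best response Standard.
Turo against Premium: payoffs 14, 2, 13 → best response Budget.
Turo against Elite: payoffs 9, 10, 17 → best response Plus.
No profile is a mutual best response for all players.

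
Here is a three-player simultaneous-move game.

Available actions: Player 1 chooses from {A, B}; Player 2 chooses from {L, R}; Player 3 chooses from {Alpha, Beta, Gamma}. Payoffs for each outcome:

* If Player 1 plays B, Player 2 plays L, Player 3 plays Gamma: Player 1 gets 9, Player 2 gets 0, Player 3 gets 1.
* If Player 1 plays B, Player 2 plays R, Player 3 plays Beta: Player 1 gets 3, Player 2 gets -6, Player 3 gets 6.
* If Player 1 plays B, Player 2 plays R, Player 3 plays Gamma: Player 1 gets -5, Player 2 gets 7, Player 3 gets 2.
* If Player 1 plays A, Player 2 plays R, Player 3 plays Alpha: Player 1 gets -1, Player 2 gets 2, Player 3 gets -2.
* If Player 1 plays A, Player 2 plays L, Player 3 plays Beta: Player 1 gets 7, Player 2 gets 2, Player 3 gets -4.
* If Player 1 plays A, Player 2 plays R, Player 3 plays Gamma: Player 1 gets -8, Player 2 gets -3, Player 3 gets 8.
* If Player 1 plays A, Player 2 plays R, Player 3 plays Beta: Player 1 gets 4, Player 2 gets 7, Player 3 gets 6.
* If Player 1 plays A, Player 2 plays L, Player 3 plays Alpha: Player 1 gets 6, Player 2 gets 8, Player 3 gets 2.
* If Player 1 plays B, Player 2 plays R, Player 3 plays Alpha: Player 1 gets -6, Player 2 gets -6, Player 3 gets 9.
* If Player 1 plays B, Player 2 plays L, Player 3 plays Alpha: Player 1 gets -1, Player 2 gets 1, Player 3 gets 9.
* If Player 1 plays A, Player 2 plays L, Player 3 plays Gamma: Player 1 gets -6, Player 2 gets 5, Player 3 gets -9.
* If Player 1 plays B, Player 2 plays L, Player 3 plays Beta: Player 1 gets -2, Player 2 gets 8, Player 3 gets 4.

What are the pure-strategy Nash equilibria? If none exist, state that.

(A, L, Alpha): Player 1 gets 6, best alternative -1; Player 2 gets 8, best alternative 2; Player 3 gets 2, best alternative -4. No profitable deviation — NE.
(A, L, Beta): Player 2 can switch to R (2 → 7). Not NE.
(A, L, Gamma): Player 1 can switch to B (-6 → 9). Not NE.
(A, R, Alpha): Player 2 can switch to L (2 → 8). Not NE.
(A, R, Beta): Player 3 can switch to Gamma (6 → 8). Not NE.
(A, R, Gamma): Player 1 can switch to B (-8 → -5). Not NE.
(B, L, Alpha): Player 1 can switch to A (-1 → 6). Not NE.
(B, L, Beta): Player 1 can switch to A (-2 → 7). Not NE.
(B, L, Gamma): Player 2 can switch to R (0 → 7). Not NE.
(B, R, Alpha): Player 1 can switch to A (-6 → -1). Not NE.
(B, R, Beta): Player 1 can switch to A (3 → 4). Not NE.
(B, R, Gamma): Player 3 can switch to Alpha (2 → 9). Not NE.

(A, L, Alpha)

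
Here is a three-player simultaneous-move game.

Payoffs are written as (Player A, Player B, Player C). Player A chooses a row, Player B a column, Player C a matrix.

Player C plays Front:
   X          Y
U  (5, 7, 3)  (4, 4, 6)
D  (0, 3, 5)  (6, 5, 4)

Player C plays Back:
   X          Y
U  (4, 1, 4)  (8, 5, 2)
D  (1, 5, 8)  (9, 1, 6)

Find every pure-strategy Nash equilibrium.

Player A against (X, Front): payoffs 5, 0 → best response U.
Player A against (X, Back): payoffs 4, 1 → best response U.
Player A against (Y, Front): payoffs 4, 6 → best response D.
Player A against (Y, Back): payoffs 8, 9 → best response D.
Player B against (U, Front): payoffs 7, 4 → best response X.
Player B against (U, Back): payoffs 1, 5 → best response Y.
Player B against (D, Front): payoffs 3, 5 → best response Y.
Player B against (D, Back): payoffs 5, 1 → best response X.
Player C against (U, X): payoffs 3, 4 → best response Back.
Player C against (U, Y): payoffs 6, 2 → best response Front.
Player C against (D, X): payoffs 5, 8 → best response Back.
Player C against (D, Y): payoffs 4, 6 → best response Back.
No profile is a mutual best response for all players.

No pure-strategy Nash equilibrium.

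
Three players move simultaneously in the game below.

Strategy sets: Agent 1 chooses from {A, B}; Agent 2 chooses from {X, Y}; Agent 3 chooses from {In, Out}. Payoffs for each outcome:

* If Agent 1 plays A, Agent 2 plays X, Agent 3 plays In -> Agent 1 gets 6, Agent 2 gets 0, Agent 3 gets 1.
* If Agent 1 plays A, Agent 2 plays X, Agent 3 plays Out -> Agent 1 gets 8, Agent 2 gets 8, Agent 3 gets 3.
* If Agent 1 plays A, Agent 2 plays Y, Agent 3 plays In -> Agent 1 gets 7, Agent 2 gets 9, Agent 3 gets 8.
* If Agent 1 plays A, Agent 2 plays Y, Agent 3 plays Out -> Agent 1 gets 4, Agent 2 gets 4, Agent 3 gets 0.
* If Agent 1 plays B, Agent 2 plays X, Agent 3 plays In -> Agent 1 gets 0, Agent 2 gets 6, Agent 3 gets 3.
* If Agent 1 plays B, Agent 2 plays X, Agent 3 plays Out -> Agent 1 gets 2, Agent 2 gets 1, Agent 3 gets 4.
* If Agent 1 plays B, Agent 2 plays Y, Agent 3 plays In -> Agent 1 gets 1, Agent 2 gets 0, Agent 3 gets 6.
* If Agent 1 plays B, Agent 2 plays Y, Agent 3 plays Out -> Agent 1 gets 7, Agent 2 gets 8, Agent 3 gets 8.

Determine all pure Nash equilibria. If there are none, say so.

(A, X, In): Agent 2 can switch to Y (0 → 9). Not NE.
(A, X, Out): Agent 1 gets 8, best alternative 2; Agent 2 gets 8, best alternative 4; Agent 3 gets 3, best alternative 1. No profitable deviation — NE.
(A, Y, In): Agent 1 gets 7, best alternative 1; Agent 2 gets 9, best alternative 0; Agent 3 gets 8, best alternative 0. No profitable deviation — NE.
(A, Y, Out): Agent 1 can switch to B (4 → 7). Not NE.
(B, X, In): Agent 1 can switch to A (0 → 6). Not NE.
(B, X, Out): Agent 1 can switch to A (2 → 8). Not NE.
(B, Y, In): Agent 1 can switch to A (1 → 7). Not NE.
(B, Y, Out): Agent 1 gets 7, best alternative 4; Agent 2 gets 8, best alternative 1; Agent 3 gets 8, best alternative 6. No profitable deviation — NE.

(A, X, Out) and (A, Y, In) and (B, Y, Out)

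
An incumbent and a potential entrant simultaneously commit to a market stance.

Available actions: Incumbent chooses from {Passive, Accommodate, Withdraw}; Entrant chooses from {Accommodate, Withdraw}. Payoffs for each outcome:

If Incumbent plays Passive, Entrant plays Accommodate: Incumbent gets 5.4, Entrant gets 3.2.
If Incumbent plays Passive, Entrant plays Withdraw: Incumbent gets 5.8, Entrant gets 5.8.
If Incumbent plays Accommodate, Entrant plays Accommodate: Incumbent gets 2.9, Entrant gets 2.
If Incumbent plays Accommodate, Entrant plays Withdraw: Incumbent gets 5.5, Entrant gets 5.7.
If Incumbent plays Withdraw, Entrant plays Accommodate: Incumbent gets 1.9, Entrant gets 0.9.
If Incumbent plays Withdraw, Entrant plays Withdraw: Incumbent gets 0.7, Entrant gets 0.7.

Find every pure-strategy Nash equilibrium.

Mark each player's best response to every combination of opponents' strategies; a profile where every player is best-responding is a pure Nash equilibrium.
Incumbent against Accommodate: payoffs 5.4, 2.9, 1.9 → best response Passive.
Incumbent against Withdraw: payoffs 5.8, 5.5, 0.7 → best response Passive.
Entrant against Passive: payoffs 3.2, 5.8 → best response Withdraw.
Entrant against Accommodate: payoffs 2, 5.7 → best response Withdraw.
Entrant against Withdraw: payoffs 0.9, 0.7 → best response Accommodate.
Mutual best responses: (Passive, Withdraw).

Pure NE: (Passive, Withdraw)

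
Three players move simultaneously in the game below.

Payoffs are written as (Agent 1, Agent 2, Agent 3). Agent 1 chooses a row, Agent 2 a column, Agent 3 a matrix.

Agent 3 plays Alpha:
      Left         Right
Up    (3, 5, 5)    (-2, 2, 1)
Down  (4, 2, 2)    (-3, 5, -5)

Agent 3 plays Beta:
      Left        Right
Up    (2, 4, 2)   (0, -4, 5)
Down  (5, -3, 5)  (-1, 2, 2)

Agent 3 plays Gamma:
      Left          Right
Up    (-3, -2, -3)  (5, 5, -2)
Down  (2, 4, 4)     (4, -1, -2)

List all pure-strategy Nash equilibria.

There is no pure-strategy Nash equilibrium.

Agent 1 against (Left, Alpha): payoffs 3, 4 → best response Down.
Agent 1 against (Left, Beta): payoffs 2, 5 → best response Down.
Agent 1 against (Left, Gamma): payoffs -3, 2 → best response Down.
Agent 1 against (Right, Alpha): payoffs -2, -3 → best response Up.
Agent 1 against (Right, Beta): payoffs 0, -1 → best response Up.
Agent 1 against (Right, Gamma): payoffs 5, 4 → best response Up.
Agent 2 against (Up, Alpha): payoffs 5, 2 → best response Left.
Agent 2 against (Up, Beta): payoffs 4, -4 → best response Left.
Agent 2 against (Up, Gamma): payoffs -2, 5 → best response Right.
Agent 2 against (Down, Alpha): payoffs 2, 5 → best response Right.
Agent 2 against (Down, Beta): payoffs -3, 2 → best response Right.
Agent 2 against (Down, Gamma): payoffs 4, -1 → best response Left.
Agent 3 against (Up, Left): payoffs 5, 2, -3 → best response Alpha.
Agent 3 against (Up, Right): payoffs 1, 5, -2 → best response Beta.
Agent 3 against (Down, Left): payoffs 2, 5, 4 → best response Beta.
Agent 3 against (Down, Right): payoffs -5, 2, -2 → best response Beta.
No profile is a mutual best response for all players.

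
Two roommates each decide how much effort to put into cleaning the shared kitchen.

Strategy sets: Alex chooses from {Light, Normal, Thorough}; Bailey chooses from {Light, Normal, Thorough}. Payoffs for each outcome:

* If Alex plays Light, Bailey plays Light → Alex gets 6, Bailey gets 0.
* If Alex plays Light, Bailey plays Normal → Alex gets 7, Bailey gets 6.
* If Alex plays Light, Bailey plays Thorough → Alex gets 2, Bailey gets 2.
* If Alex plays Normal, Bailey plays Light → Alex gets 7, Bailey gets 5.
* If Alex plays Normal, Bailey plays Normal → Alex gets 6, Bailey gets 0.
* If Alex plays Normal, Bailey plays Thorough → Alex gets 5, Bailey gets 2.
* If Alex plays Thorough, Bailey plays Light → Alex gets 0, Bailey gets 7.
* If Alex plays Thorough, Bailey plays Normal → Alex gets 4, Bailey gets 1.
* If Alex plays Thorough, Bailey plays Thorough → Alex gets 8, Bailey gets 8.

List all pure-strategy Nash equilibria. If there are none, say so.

Check each profile: it is a Nash equilibrium iff no player can strictly gain by switching unilaterally.
(Light, Light): Alex can switch to Normal (6 → 7). Not NE.
(Light, Normal): Alex gets 7, best alternative 6; Bailey gets 6, best alternative 2. No profitable deviation — NE.
(Light, Thorough): Alex can switch to Normal (2 → 5). Not NE.
(Normal, Light): Alex gets 7, best alternative 6; Bailey gets 5, best alternative 2. No profitable deviation — NE.
(Normal, Normal): Alex can switch to Light (6 → 7). Not NE.
(Normal, Thorough): Alex can switch to Thorough (5 → 8). Not NE.
(Thorough, Light): Alex can switch to Light (0 → 6). Not NE.
(Thorough, Normal): Alex can switch to Light (4 → 7). Not NE.
(Thorough, Thorough): Alex gets 8, best alternative 5; Bailey gets 8, best alternative 7. No profitable deviation — NE.

The pure Nash equilibria are (Light, Normal), (Normal, Light), (Thorough, Thorough).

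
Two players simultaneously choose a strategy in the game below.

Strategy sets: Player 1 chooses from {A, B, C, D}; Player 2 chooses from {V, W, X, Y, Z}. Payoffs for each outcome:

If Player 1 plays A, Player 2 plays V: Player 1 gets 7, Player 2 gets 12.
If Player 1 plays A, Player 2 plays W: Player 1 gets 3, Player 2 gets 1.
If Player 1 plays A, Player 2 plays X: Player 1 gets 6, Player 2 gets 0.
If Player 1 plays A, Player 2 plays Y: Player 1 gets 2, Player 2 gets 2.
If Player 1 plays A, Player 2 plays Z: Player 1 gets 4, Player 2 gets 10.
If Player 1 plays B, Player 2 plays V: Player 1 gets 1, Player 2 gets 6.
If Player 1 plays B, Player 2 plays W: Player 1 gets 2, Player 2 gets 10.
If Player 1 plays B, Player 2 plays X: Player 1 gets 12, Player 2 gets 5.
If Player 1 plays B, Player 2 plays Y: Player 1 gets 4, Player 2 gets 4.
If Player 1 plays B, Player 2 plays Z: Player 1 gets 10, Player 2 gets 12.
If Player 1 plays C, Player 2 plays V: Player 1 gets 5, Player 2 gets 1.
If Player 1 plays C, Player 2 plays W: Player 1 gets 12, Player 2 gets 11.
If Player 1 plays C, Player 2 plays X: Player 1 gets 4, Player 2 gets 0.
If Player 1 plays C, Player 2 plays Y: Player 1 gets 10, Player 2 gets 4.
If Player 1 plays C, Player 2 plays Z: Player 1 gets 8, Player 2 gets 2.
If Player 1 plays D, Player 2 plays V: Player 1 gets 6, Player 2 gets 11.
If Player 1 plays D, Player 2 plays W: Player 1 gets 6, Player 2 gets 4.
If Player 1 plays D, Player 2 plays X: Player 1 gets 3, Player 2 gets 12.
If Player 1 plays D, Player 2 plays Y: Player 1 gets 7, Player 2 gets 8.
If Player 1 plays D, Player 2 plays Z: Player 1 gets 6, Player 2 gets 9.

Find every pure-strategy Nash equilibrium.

The pure Nash equilibria are (A, V) and (B, Z) and (C, W).

Player 1 against V: payoffs 7, 1, 5, 6 → best response A.
Player 1 against W: payoffs 3, 2, 12, 6 → best response C.
Player 1 against X: payoffs 6, 12, 4, 3 → best response B.
Player 1 against Y: payoffs 2, 4, 10, 7 → best response C.
Player 1 against Z: payoffs 4, 10, 8, 6 → best response B.
Player 2 against A: payoffs 12, 1, 0, 2, 10 → best response V.
Player 2 against B: payoffs 6, 10, 5, 4, 12 → best response Z.
Player 2 against C: payoffs 1, 11, 0, 4, 2 → best response W.
Player 2 against D: payoffs 11, 4, 12, 8, 9 → best response X.
Mutual best responses: (A, V); (B, Z); (C, W).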